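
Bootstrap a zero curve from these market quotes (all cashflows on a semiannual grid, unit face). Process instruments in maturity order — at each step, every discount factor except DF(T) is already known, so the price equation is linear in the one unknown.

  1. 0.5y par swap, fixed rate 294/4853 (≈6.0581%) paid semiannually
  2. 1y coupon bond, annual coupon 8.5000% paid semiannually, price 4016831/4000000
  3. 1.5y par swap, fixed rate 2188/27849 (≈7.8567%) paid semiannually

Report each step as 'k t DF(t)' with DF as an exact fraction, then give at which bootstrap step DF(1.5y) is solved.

1 1/2 4853/5000
2 1 9237/10000
3 3/2 4453/5000
DF(1.5y) is solved at step 3

step 1 [0.5y] swap r/2=147/4853: DF=(1 − 147/4853·(0))/(1+147/4853) = 4853/5000 ≈ 0.970600
step 2 [1y] bond c/2=17/400: DF=(4016831/4000000 − 17/400·(0.970600))/(1+17/400) = 9237/10000 ≈ 0.923700
step 3 [1.5y] swap r/2=1094/27849: DF=(1 − 1094/27849·(0.970600+0.923700))/(1+1094/27849) = 4453/5000 ≈ 0.890600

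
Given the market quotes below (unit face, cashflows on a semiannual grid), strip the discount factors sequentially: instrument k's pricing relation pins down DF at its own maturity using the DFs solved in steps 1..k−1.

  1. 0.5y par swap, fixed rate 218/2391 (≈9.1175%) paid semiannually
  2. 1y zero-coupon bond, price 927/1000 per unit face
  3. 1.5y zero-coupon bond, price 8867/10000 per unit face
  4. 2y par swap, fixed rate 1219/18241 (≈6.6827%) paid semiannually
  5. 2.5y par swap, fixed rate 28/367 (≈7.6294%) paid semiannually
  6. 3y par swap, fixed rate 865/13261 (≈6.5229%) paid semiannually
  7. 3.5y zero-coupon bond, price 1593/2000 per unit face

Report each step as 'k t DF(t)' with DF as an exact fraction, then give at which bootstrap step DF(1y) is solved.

step 1 [0.5y] swap r/2=109/2391: DF=(1 − 109/2391·(0))/(1+109/2391) = 2391/2500 ≈ 0.956400
step 2 [1y] zero: DF = P = 927/1000 ≈ 0.927000
step 3 [1.5y] zero: DF = P = 8867/10000 ≈ 0.886700
step 4 [2y] swap r/2=1219/36482: DF=(1 − 1219/36482·(0.956400+0.927000+0.886700))/(1+1219/36482) = 8781/10000 ≈ 0.878100
step 5 [2.5y] swap r/2=14/367: DF=(1 − 14/367·(0.956400+0.927000+0.886700+0.878100))/(1+14/367) = 2073/2500 ≈ 0.829200
step 6 [3y] swap r/2=865/26522: DF=(1 − 865/26522·(0.956400+0.927000+0.886700+0.878100+0.829200))/(1+865/26522) = 827/1000 ≈ 0.827000
step 7 [3.5y] zero: DF = P = 1593/2000 ≈ 0.796500

1 1/2 2391/2500
2 1 927/1000
3 3/2 8867/10000
4 2 8781/10000
5 5/2 2073/2500
6 3 827/1000
7 7/2 1593/2000
DF(1y) is solved at step 2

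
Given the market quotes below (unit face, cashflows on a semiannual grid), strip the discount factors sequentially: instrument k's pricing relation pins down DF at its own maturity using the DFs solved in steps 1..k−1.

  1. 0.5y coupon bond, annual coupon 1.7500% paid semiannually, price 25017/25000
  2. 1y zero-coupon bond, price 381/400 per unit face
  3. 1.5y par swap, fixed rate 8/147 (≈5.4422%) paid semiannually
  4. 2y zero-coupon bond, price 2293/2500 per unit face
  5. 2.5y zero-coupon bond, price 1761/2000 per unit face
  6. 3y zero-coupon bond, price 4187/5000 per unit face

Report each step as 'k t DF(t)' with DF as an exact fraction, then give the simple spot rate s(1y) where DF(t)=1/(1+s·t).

step 1 [0.5y] bond c/2=7/800: DF=(25017/25000 − 7/800·(0))/(1+7/800) = 124/125 ≈ 0.992000
step 2 [1y] zero: DF = P = 381/400 ≈ 0.952500
step 3 [1.5y] swap r/2=4/147: DF=(1 − 4/147·(0.992000+0.952500))/(1+4/147) = 461/500 ≈ 0.922000
step 4 [2y] zero: DF = P = 2293/2500 ≈ 0.917200
step 5 [2.5y] zero: DF = P = 1761/2000 ≈ 0.880500
step 6 [3y] zero: DF = P = 4187/5000 ≈ 0.837400

1 1/2 124/125
2 1 381/400
3 3/2 461/500
4 2 2293/2500
5 5/2 1761/2000
6 3 4187/5000
s(1y) = (1/(381/400) − 1)/(1) = 19/381 ≈ 4.9869%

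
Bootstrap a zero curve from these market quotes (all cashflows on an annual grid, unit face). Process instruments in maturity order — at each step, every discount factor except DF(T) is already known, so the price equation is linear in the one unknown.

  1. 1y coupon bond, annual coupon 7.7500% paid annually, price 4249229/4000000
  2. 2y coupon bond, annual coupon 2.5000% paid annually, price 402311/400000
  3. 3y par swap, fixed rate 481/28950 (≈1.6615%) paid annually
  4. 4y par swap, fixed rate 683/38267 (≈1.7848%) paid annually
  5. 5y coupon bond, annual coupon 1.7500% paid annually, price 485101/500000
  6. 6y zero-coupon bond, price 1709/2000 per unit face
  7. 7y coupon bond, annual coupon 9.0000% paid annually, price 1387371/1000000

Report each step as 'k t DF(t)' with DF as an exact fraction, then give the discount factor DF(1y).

step 1 [1y] bond c/1=31/400: DF=(4249229/4000000 − 31/400·(0))/(1+31/400) = 9859/10000 ≈ 0.985900
step 2 [2y] bond c/1=1/40: DF=(402311/400000 − 1/40·(0.985900))/(1+1/40) = 2393/2500 ≈ 0.957200
step 3 [3y] swap r/1=481/28950: DF=(1 − 481/28950·(0.985900+0.957200))/(1+481/28950) = 9519/10000 ≈ 0.951900
step 4 [4y] swap r/1=683/38267: DF=(1 − 683/38267·(0.985900+0.957200+0.951900))/(1+683/38267) = 9317/10000 ≈ 0.931700
step 5 [5y] bond c/1=7/400: DF=(485101/500000 − 7/400·(0.985900+0.957200+0.951900+0.931700))/(1+7/400) = 8877/10000 ≈ 0.887700
step 6 [6y] zero: DF = P = 1709/2000 ≈ 0.854500
step 7 [7y] bond c/1=9/100: DF=(1387371/1000000 − 9/100·(0.985900+0.957200+0.951900+0.931700+0.887700+0.854500))/(1+9/100) = 813/1000 ≈ 0.813000

1 1 9859/10000
2 2 2393/2500
3 3 9519/10000
4 4 9317/10000
5 5 8877/10000
6 6 1709/2000
7 7 813/1000
DF(1y) = 9859/10000 ≈ 0.985900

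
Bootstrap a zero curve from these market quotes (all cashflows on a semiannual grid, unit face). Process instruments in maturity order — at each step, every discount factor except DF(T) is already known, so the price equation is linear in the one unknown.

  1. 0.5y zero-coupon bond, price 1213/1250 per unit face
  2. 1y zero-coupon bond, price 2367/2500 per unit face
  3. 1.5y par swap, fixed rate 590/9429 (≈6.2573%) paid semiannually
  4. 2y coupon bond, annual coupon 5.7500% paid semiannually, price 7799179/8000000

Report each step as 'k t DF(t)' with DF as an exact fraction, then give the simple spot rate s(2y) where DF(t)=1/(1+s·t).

step 1 [0.5y] zero: DF = P = 1213/1250 ≈ 0.970400
step 2 [1y] zero: DF = P = 2367/2500 ≈ 0.946800
step 3 [1.5y] swap r/2=295/9429: DF=(1 − 295/9429·(0.970400+0.946800))/(1+295/9429) = 1823/2000 ≈ 0.911500
step 4 [2y] bond c/2=23/800: DF=(7799179/8000000 − 23/800·(0.970400+0.946800+0.911500))/(1+23/800) = 4343/5000 ≈ 0.868600

1 1/2 1213/1250
2 1 2367/2500
3 3/2 1823/2000
4 2 4343/5000
s(2y) = (1/(4343/5000) − 1)/(2) = 657/8686 ≈ 7.5639%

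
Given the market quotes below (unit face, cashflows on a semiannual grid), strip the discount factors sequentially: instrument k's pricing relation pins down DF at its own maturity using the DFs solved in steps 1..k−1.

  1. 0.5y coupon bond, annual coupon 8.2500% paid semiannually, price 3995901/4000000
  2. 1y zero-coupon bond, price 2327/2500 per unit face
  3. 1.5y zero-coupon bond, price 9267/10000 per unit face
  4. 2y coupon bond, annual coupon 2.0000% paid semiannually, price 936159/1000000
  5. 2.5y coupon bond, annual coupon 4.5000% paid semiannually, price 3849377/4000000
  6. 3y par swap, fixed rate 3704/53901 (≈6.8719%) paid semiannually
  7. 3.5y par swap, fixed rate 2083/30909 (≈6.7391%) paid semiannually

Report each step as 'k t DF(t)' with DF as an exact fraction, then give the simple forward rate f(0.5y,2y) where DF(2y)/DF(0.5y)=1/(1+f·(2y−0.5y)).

1 1/2 4797/5000
2 1 2327/2500
3 3/2 9267/10000
4 2 899/1000
5 5/2 4297/5000
6 3 2037/2500
7 7/2 7917/10000
f(0.5y,2y) = ((4797/5000)/(899/1000) − 1)/(3/2) = 604/13485 ≈ 4.4791%

step 1 [0.5y] bond c/2=33/800: DF=(3995901/4000000 − 33/800·(0))/(1+33/800) = 4797/5000 ≈ 0.959400
step 2 [1y] zero: DF = P = 2327/2500 ≈ 0.930800
step 3 [1.5y] zero: DF = P = 9267/10000 ≈ 0.926700
step 4 [2y] bond c/2=1/100: DF=(936159/1000000 − 1/100·(0.959400+0.930800+0.926700))/(1+1/100) = 899/1000 ≈ 0.899000
step 5 [2.5y] bond c/2=9/400: DF=(3849377/4000000 − 9/400·(0.959400+0.930800+0.926700+0.899000))/(1+9/400) = 4297/5000 ≈ 0.859400
step 6 [3y] swap r/2=1852/53901: DF=(1 − 1852/53901·(0.959400+0.930800+0.926700+0.899000+0.859400))/(1+1852/53901) = 2037/2500 ≈ 0.814800
step 7 [3.5y] swap r/2=2083/61818: DF=(1 − 2083/61818·(0.959400+0.930800+0.926700+0.899000+0.859400+0.814800))/(1+2083/61818) = 7917/10000 ≈ 0.791700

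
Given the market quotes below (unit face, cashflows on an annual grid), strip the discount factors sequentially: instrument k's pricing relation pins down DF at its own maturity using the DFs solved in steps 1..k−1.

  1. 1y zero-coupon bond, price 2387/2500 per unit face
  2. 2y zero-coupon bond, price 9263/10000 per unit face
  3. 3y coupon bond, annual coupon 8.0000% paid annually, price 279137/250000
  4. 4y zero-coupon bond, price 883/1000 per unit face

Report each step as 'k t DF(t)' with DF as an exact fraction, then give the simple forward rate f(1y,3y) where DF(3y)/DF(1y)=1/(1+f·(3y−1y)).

1 1 2387/2500
2 2 9263/10000
3 3 1789/2000
4 4 883/1000
f(1y,3y) = ((2387/2500)/(1789/2000) − 1)/(2) = 603/17890 ≈ 3.3706%

step 1 [1y] zero: DF = P = 2387/2500 ≈ 0.954800
step 2 [2y] zero: DF = P = 9263/10000 ≈ 0.926300
step 3 [3y] bond c/1=2/25: DF=(279137/250000 − 2/25·(0.954800+0.926300))/(1+2/25) = 1789/2000 ≈ 0.894500
step 4 [4y] zero: DF = P = 883/1000 ≈ 0.883000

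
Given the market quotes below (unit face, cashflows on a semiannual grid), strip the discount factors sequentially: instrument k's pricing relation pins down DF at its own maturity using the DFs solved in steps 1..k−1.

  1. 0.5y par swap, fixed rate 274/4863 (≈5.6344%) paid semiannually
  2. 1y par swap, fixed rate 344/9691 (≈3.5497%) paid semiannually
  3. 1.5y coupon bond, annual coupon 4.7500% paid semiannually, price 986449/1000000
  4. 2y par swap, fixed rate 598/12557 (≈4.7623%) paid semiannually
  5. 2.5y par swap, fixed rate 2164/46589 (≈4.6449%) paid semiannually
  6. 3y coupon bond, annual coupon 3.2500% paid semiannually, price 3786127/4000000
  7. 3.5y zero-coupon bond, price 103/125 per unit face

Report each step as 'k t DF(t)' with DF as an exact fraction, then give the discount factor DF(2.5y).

step 1 [0.5y] swap r/2=137/4863: DF=(1 − 137/4863·(0))/(1+137/4863) = 4863/5000 ≈ 0.972600
step 2 [1y] swap r/2=172/9691: DF=(1 − 172/9691·(0.972600))/(1+172/9691) = 1207/1250 ≈ 0.965600
step 3 [1.5y] bond c/2=19/800: DF=(986449/1000000 − 19/800·(0.972600+0.965600))/(1+19/800) = 4593/5000 ≈ 0.918600
step 4 [2y] swap r/2=299/12557: DF=(1 − 299/12557·(0.972600+0.965600+0.918600))/(1+299/12557) = 9103/10000 ≈ 0.910300
step 5 [2.5y] swap r/2=1082/46589: DF=(1 − 1082/46589·(0.972600+0.965600+0.918600+0.910300))/(1+1082/46589) = 4459/5000 ≈ 0.891800
step 6 [3y] bond c/2=13/800: DF=(3786127/4000000 − 13/800·(0.972600+0.965600+0.918600+0.910300+0.891800))/(1+13/800) = 8569/10000 ≈ 0.856900
step 7 [3.5y] zero: DF = P = 103/125 ≈ 0.824000

1 1/2 4863/5000
2 1 1207/1250
3 3/2 4593/5000
4 2 9103/10000
5 5/2 4459/5000
6 3 8569/10000
7 7/2 103/125
DF(2.5y) = 4459/5000 ≈ 0.891800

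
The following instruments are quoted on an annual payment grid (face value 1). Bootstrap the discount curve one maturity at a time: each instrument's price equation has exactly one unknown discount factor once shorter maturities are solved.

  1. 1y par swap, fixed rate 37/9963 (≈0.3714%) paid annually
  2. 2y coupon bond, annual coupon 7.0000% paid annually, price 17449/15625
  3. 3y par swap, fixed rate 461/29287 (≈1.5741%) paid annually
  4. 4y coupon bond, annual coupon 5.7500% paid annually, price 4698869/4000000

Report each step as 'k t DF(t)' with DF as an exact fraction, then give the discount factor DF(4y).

step 1 [1y] swap r/1=37/9963: DF=(1 − 37/9963·(0))/(1+37/9963) = 9963/10000 ≈ 0.996300
step 2 [2y] bond c/1=7/100: DF=(17449/15625 − 7/100·(0.996300))/(1+7/100) = 1957/2000 ≈ 0.978500
step 3 [3y] swap r/1=461/29287: DF=(1 − 461/29287·(0.996300+0.978500))/(1+461/29287) = 9539/10000 ≈ 0.953900
step 4 [4y] bond c/1=23/400: DF=(4698869/4000000 − 23/400·(0.996300+0.978500+0.953900))/(1+23/400) = 2379/2500 ≈ 0.951600

1 1 9963/10000
2 2 1957/2000
3 3 9539/10000
4 4 2379/2500
DF(4y) = 2379/2500 ≈ 0.951600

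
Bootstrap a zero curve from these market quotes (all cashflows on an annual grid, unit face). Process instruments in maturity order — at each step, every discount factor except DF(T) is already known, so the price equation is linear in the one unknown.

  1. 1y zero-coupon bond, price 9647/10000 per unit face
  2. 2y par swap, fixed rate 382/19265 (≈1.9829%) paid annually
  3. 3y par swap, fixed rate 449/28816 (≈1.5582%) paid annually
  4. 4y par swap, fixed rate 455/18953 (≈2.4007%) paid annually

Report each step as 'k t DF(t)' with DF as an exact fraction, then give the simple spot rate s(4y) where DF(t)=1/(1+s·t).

step 1 [1y] zero: DF = P = 9647/10000 ≈ 0.964700
step 2 [2y] swap r/1=382/19265: DF=(1 − 382/19265·(0.964700))/(1+382/19265) = 4809/5000 ≈ 0.961800
step 3 [3y] swap r/1=449/28816: DF=(1 − 449/28816·(0.964700+0.961800))/(1+449/28816) = 9551/10000 ≈ 0.955100
step 4 [4y] swap r/1=455/18953: DF=(1 − 455/18953·(0.964700+0.961800+0.955100))/(1+455/18953) = 909/1000 ≈ 0.909000

1 1 9647/10000
2 2 4809/5000
3 3 9551/10000
4 4 909/1000
s(4y) = (1/(909/1000) − 1)/(4) = 91/3636 ≈ 2.5028%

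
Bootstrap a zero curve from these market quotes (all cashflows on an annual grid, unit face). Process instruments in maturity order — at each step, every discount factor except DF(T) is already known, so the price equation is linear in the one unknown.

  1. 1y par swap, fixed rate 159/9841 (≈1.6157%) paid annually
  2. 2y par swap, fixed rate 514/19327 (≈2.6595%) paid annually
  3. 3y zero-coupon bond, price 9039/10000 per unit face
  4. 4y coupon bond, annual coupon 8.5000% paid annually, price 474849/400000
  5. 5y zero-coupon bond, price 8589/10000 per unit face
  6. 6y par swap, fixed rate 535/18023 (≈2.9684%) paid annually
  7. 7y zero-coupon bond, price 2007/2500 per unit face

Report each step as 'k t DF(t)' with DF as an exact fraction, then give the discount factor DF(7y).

step 1 [1y] swap r/1=159/9841: DF=(1 − 159/9841·(0))/(1+159/9841) = 9841/10000 ≈ 0.984100
step 2 [2y] swap r/1=514/19327: DF=(1 − 514/19327·(0.984100))/(1+514/19327) = 4743/5000 ≈ 0.948600
step 3 [3y] zero: DF = P = 9039/10000 ≈ 0.903900
step 4 [4y] bond c/1=17/200: DF=(474849/400000 − 17/200·(0.984100+0.948600+0.903900))/(1+17/200) = 8719/10000 ≈ 0.871900
step 5 [5y] zero: DF = P = 8589/10000 ≈ 0.858900
step 6 [6y] swap r/1=535/18023: DF=(1 − 535/18023·(0.984100+0.948600+0.903900+0.871900+0.858900))/(1+535/18023) = 1679/2000 ≈ 0.839500
step 7 [7y] zero: DF = P = 2007/2500 ≈ 0.802800

1 1 9841/10000
2 2 4743/5000
3 3 9039/10000
4 4 8719/10000
5 5 8589/10000
6 6 1679/2000
7 7 2007/2500
DF(7y) = 2007/2500 ≈ 0.802800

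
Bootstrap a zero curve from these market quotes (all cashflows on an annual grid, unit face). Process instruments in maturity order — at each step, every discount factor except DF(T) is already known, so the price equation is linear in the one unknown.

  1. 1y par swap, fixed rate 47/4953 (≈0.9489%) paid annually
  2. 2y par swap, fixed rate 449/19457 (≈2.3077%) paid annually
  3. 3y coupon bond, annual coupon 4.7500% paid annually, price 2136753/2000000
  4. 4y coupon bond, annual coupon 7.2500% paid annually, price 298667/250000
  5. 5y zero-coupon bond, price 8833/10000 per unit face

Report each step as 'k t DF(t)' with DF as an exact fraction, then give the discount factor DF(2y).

step 1 [1y] swap r/1=47/4953: DF=(1 − 47/4953·(0))/(1+47/4953) = 4953/5000 ≈ 0.990600
step 2 [2y] swap r/1=449/19457: DF=(1 − 449/19457·(0.990600))/(1+449/19457) = 9551/10000 ≈ 0.955100
step 3 [3y] bond c/1=19/400: DF=(2136753/2000000 − 19/400·(0.990600+0.955100))/(1+19/400) = 9317/10000 ≈ 0.931700
step 4 [4y] bond c/1=29/400: DF=(298667/250000 − 29/400·(0.990600+0.955100+0.931700))/(1+29/400) = 4597/5000 ≈ 0.919400
step 5 [5y] zero: DF = P = 8833/10000 ≈ 0.883300

1 1 4953/5000
2 2 9551/10000
3 3 9317/10000
4 4 4597/5000
5 5 8833/10000
DF(2y) = 9551/10000 ≈ 0.955100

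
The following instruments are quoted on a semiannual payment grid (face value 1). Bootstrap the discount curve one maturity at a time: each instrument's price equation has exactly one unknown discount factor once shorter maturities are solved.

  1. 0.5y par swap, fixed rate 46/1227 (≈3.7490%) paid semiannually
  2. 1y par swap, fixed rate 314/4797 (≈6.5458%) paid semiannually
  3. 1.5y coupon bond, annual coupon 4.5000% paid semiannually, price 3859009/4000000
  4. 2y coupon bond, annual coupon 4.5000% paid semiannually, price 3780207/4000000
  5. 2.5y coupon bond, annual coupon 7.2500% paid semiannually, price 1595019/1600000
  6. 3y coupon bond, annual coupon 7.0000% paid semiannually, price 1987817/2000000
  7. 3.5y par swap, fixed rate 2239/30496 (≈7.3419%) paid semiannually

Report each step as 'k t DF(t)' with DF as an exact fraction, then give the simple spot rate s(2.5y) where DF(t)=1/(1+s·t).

1 1/2 1227/1250
2 1 2343/2500
3 3/2 9013/10000
4 2 4311/5000
5 5/2 2083/2500
6 3 2019/2500
7 7/2 7761/10000
s(2.5y) = (1/(2083/2500) − 1)/(5/2) = 834/10415 ≈ 8.0077%

step 1 [0.5y] swap r/2=23/1227: DF=(1 − 23/1227·(0))/(1+23/1227) = 1227/1250 ≈ 0.981600
step 2 [1y] swap r/2=157/4797: DF=(1 − 157/4797·(0.981600))/(1+157/4797) = 2343/2500 ≈ 0.937200
step 3 [1.5y] bond c/2=9/400: DF=(3859009/4000000 − 9/400·(0.981600+0.937200))/(1+9/400) = 9013/10000 ≈ 0.901300
step 4 [2y] bond c/2=9/400: DF=(3780207/4000000 − 9/400·(0.981600+0.937200+0.901300))/(1+9/400) = 4311/5000 ≈ 0.862200
step 5 [2.5y] bond c/2=29/800: DF=(1595019/1600000 − 29/800·(0.981600+0.937200+0.901300+0.862200))/(1+29/800) = 2083/2500 ≈ 0.833200
step 6 [3y] bond c/2=7/200: DF=(1987817/2000000 − 7/200·(0.981600+0.937200+0.901300+0.862200+0.833200))/(1+7/200) = 2019/2500 ≈ 0.807600
step 7 [3.5y] swap r/2=2239/60992: DF=(1 − 2239/60992·(0.981600+0.937200+0.901300+0.862200+0.833200+0.807600))/(1+2239/60992) = 7761/10000 ≈ 0.776100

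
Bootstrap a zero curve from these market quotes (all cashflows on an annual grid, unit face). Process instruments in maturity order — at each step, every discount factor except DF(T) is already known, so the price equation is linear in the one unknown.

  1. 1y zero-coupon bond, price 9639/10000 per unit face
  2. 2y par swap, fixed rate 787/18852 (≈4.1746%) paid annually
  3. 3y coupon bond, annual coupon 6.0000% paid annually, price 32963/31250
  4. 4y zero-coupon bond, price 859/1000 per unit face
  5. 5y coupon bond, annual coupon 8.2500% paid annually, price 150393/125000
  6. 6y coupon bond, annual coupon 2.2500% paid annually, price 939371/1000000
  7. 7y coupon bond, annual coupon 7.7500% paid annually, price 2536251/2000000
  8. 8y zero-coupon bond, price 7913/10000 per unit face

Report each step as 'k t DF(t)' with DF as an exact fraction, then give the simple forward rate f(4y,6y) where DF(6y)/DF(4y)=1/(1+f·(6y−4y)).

step 1 [1y] zero: DF = P = 9639/10000 ≈ 0.963900
step 2 [2y] swap r/1=787/18852: DF=(1 − 787/18852·(0.963900))/(1+787/18852) = 9213/10000 ≈ 0.921300
step 3 [3y] bond c/1=3/50: DF=(32963/31250 − 3/50·(0.963900+0.921300))/(1+3/50) = 2221/2500 ≈ 0.888400
step 4 [4y] zero: DF = P = 859/1000 ≈ 0.859000
step 5 [5y] bond c/1=33/400: DF=(150393/125000 − 33/400·(0.963900+0.921300+0.888400+0.859000))/(1+33/400) = 4173/5000 ≈ 0.834600
step 6 [6y] bond c/1=9/400: DF=(939371/1000000 − 9/400·(0.963900+0.921300+0.888400+0.859000+0.834600))/(1+9/400) = 2051/2500 ≈ 0.820400
step 7 [7y] bond c/1=31/400: DF=(2536251/2000000 − 31/400·(0.963900+0.921300+0.888400+0.859000+0.834600+0.820400))/(1+31/400) = 3983/5000 ≈ 0.796600
step 8 [8y] zero: DF = P = 7913/10000 ≈ 0.791300

1 1 9639/10000
2 2 9213/10000
3 3 2221/2500
4 4 859/1000
5 5 4173/5000
6 6 2051/2500
7 7 3983/5000
8 8 7913/10000
f(4y,6y) = ((859/1000)/(2051/2500) − 1)/(2) = 193/8204 ≈ 2.3525%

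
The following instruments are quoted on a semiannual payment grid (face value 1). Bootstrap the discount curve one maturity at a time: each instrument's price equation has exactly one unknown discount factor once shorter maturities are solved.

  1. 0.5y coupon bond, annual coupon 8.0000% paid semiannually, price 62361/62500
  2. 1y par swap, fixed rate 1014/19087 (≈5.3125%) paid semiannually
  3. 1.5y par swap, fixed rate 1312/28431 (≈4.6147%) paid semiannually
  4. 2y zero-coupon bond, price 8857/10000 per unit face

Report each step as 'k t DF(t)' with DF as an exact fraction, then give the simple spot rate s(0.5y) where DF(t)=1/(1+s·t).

1 1/2 4797/5000
2 1 9493/10000
3 3/2 584/625
4 2 8857/10000
s(0.5y) = (1/(4797/5000) − 1)/(1/2) = 406/4797 ≈ 8.4636%

step 1 [0.5y] bond c/2=1/25: DF=(62361/62500 − 1/25·(0))/(1+1/25) = 4797/5000 ≈ 0.959400
step 2 [1y] swap r/2=507/19087: DF=(1 − 507/19087·(0.959400))/(1+507/19087) = 9493/10000 ≈ 0.949300
step 3 [1.5y] swap r/2=656/28431: DF=(1 − 656/28431·(0.959400+0.949300))/(1+656/28431) = 584/625 ≈ 0.934400
step 4 [2y] zero: DF = P = 8857/10000 ≈ 0.885700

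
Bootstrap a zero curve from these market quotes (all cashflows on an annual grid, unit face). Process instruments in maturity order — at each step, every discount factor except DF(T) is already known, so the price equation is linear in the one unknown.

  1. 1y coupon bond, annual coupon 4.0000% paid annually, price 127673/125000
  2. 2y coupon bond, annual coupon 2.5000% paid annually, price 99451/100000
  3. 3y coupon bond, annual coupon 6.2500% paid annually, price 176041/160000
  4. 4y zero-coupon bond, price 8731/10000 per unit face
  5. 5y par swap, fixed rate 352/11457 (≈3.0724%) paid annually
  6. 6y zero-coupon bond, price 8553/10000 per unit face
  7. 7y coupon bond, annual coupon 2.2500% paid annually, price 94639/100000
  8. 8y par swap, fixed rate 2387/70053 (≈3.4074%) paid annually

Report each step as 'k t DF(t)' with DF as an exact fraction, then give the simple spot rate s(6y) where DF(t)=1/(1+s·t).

step 1 [1y] bond c/1=1/25: DF=(127673/125000 − 1/25·(0))/(1+1/25) = 9821/10000 ≈ 0.982100
step 2 [2y] bond c/1=1/40: DF=(99451/100000 − 1/40·(0.982100))/(1+1/40) = 9463/10000 ≈ 0.946300
step 3 [3y] bond c/1=1/16: DF=(176041/160000 − 1/16·(0.982100+0.946300))/(1+1/16) = 9221/10000 ≈ 0.922100
step 4 [4y] zero: DF = P = 8731/10000 ≈ 0.873100
step 5 [5y] swap r/1=352/11457: DF=(1 − 352/11457·(0.982100+0.946300+0.922100+0.873100))/(1+352/11457) = 537/625 ≈ 0.859200
step 6 [6y] zero: DF = P = 8553/10000 ≈ 0.855300
step 7 [7y] bond c/1=9/400: DF=(94639/100000 − 9/400·(0.982100+0.946300+0.922100+0.873100+0.859200+0.855300))/(1+9/400) = 8059/10000 ≈ 0.805900
step 8 [8y] swap r/1=2387/70053: DF=(1 − 2387/70053·(0.982100+0.946300+0.922100+0.873100+0.859200+0.855300+0.805900))/(1+2387/70053) = 7613/10000 ≈ 0.761300

1 1 9821/10000
2 2 9463/10000
3 3 9221/10000
4 4 8731/10000
5 5 537/625
6 6 8553/10000
7 7 8059/10000
8 8 7613/10000
s(6y) = (1/(8553/10000) − 1)/(6) = 1447/51318 ≈ 2.8197%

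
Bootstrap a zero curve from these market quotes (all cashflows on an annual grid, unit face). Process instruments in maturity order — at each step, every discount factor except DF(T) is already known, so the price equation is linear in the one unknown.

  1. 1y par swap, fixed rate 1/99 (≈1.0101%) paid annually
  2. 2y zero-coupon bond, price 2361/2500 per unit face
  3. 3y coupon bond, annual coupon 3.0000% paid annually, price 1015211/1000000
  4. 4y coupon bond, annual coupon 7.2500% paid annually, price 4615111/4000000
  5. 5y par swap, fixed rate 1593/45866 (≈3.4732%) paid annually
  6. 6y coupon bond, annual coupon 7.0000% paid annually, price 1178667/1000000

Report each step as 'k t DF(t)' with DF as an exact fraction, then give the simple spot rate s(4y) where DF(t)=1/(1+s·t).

step 1 [1y] swap r/1=1/99: DF=(1 − 1/99·(0))/(1+1/99) = 99/100 ≈ 0.990000
step 2 [2y] zero: DF = P = 2361/2500 ≈ 0.944400
step 3 [3y] bond c/1=3/100: DF=(1015211/1000000 − 3/100·(0.990000+0.944400))/(1+3/100) = 9293/10000 ≈ 0.929300
step 4 [4y] bond c/1=29/400: DF=(4615111/4000000 − 29/400·(0.990000+0.944400+0.929300))/(1+29/400) = 4411/5000 ≈ 0.882200
step 5 [5y] swap r/1=1593/45866: DF=(1 − 1593/45866·(0.990000+0.944400+0.929300+0.882200))/(1+1593/45866) = 8407/10000 ≈ 0.840700
step 6 [6y] bond c/1=7/100: DF=(1178667/1000000 − 7/100·(0.990000+0.944400+0.929300+0.882200+0.840700))/(1+7/100) = 1603/2000 ≈ 0.801500

1 1 99/100
2 2 2361/2500
3 3 9293/10000
4 4 4411/5000
5 5 8407/10000
6 6 1603/2000
s(4y) = (1/(4411/5000) − 1)/(4) = 589/17644 ≈ 3.3382%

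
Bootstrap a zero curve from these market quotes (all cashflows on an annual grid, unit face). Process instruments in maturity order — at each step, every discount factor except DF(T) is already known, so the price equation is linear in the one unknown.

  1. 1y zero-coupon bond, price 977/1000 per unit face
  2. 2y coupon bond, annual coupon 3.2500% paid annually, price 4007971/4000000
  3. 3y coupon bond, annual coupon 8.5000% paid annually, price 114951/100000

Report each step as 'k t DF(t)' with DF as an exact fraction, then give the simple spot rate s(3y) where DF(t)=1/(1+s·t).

step 1 [1y] zero: DF = P = 977/1000 ≈ 0.977000
step 2 [2y] bond c/1=13/400: DF=(4007971/4000000 − 13/400·(0.977000))/(1+13/400) = 9397/10000 ≈ 0.939700
step 3 [3y] bond c/1=17/200: DF=(114951/100000 − 17/200·(0.977000+0.939700))/(1+17/200) = 9093/10000 ≈ 0.909300

1 1 977/1000
2 2 9397/10000
3 3 9093/10000
s(3y) = (1/(9093/10000) − 1)/(3) = 907/27279 ≈ 3.3249%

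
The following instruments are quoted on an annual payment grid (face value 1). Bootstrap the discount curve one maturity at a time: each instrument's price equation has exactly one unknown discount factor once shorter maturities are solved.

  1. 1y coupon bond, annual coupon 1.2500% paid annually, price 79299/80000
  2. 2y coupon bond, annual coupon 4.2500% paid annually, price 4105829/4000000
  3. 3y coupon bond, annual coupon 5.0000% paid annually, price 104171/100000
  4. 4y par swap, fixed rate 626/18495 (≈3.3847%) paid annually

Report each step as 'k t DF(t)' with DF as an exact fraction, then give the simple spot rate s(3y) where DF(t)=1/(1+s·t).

step 1 [1y] bond c/1=1/80: DF=(79299/80000 − 1/80·(0))/(1+1/80) = 979/1000 ≈ 0.979000
step 2 [2y] bond c/1=17/400: DF=(4105829/4000000 − 17/400·(0.979000))/(1+17/400) = 9447/10000 ≈ 0.944700
step 3 [3y] bond c/1=1/20: DF=(104171/100000 − 1/20·(0.979000+0.944700))/(1+1/20) = 1801/2000 ≈ 0.900500
step 4 [4y] swap r/1=626/18495: DF=(1 − 626/18495·(0.979000+0.944700+0.900500))/(1+626/18495) = 2187/2500 ≈ 0.874800

1 1 979/1000
2 2 9447/10000
3 3 1801/2000
4 4 2187/2500
s(3y) = (1/(1801/2000) − 1)/(3) = 199/5403 ≈ 3.6831%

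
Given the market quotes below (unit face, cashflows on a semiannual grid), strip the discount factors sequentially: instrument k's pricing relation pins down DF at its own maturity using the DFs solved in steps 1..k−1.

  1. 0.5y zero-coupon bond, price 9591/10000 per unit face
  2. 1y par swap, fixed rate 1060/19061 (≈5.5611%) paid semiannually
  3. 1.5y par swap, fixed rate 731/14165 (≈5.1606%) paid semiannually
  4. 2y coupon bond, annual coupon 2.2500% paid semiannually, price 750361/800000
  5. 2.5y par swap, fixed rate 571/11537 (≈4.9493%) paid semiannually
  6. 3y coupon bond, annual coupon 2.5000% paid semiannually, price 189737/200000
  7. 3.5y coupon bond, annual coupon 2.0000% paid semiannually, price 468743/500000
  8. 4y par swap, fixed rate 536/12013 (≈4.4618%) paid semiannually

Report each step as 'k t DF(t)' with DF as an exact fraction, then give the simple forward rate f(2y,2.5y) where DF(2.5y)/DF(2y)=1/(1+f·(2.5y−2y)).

1 1/2 9591/10000
2 1 947/1000
3 3/2 9269/10000
4 2 112/125
5 5/2 4429/5000
6 3 22/25
7 7/2 4369/5000
8 4 1049/1250
f(2y,2.5y) = ((112/125)/(4429/5000) − 1)/(1/2) = 102/4429 ≈ 2.3030%

step 1 [0.5y] zero: DF = P = 9591/10000 ≈ 0.959100
step 2 [1y] swap r/2=530/19061: DF=(1 − 530/19061·(0.959100))/(1+530/19061) = 947/1000 ≈ 0.947000
step 3 [1.5y] swap r/2=731/28330: DF=(1 − 731/28330·(0.959100+0.947000))/(1+731/28330) = 9269/10000 ≈ 0.926900
step 4 [2y] bond c/2=9/800: DF=(750361/800000 − 9/800·(0.959100+0.947000+0.926900))/(1+9/800) = 112/125 ≈ 0.896000
step 5 [2.5y] swap r/2=571/23074: DF=(1 − 571/23074·(0.959100+0.947000+0.926900+0.896000))/(1+571/23074) = 4429/5000 ≈ 0.885800
step 6 [3y] bond c/2=1/80: DF=(189737/200000 − 1/80·(0.959100+0.947000+0.926900+0.896000+0.885800))/(1+1/80) = 22/25 ≈ 0.880000
step 7 [3.5y] bond c/2=1/100: DF=(468743/500000 − 1/100·(0.959100+0.947000+0.926900+0.896000+0.885800+0.880000))/(1+1/100) = 4369/5000 ≈ 0.873800
step 8 [4y] swap r/2=268/12013: DF=(1 − 268/12013·(0.959100+0.947000+0.926900+0.896000+0.885800+0.880000+0.873800))/(1+268/12013) = 1049/1250 ≈ 0.839200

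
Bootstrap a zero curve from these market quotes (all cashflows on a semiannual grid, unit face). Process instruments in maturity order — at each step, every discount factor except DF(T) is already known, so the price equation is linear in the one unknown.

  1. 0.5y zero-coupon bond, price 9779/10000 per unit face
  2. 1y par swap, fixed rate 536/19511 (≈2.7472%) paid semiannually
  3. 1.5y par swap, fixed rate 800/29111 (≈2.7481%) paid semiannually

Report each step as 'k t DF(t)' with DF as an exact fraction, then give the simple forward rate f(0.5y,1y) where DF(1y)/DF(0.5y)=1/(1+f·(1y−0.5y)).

1 1/2 9779/10000
2 1 2433/2500
3 3/2 24/25
f(0.5y,1y) = ((9779/10000)/(2433/2500) − 1)/(1/2) = 47/4866 ≈ 0.9659%

step 1 [0.5y] zero: DF = P = 9779/10000 ≈ 0.977900
step 2 [1y] swap r/2=268/19511: DF=(1 − 268/19511·(0.977900))/(1+268/19511) = 2433/2500 ≈ 0.973200
step 3 [1.5y] swap r/2=400/29111: DF=(1 − 400/29111·(0.977900+0.973200))/(1+400/29111) = 24/25 ≈ 0.960000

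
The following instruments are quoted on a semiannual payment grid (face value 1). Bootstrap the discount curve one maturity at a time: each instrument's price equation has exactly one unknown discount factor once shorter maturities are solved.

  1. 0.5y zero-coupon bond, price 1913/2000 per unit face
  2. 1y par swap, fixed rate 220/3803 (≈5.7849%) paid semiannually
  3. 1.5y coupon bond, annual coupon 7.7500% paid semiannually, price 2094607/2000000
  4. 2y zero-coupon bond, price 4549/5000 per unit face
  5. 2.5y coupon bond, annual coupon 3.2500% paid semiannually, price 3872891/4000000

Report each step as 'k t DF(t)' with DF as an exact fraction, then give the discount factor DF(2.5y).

step 1 [0.5y] zero: DF = P = 1913/2000 ≈ 0.956500
step 2 [1y] swap r/2=110/3803: DF=(1 − 110/3803·(0.956500))/(1+110/3803) = 189/200 ≈ 0.945000
step 3 [1.5y] bond c/2=31/800: DF=(2094607/2000000 − 31/800·(0.956500+0.945000))/(1+31/800) = 9373/10000 ≈ 0.937300
step 4 [2y] zero: DF = P = 4549/5000 ≈ 0.909800
step 5 [2.5y] bond c/2=13/800: DF=(3872891/4000000 − 13/800·(0.956500+0.945000+0.937300+0.909800))/(1+13/800) = 558/625 ≈ 0.892800

1 1/2 1913/2000
2 1 189/200
3 3/2 9373/10000
4 2 4549/5000
5 5/2 558/625
DF(2.5y) = 558/625 ≈ 0.892800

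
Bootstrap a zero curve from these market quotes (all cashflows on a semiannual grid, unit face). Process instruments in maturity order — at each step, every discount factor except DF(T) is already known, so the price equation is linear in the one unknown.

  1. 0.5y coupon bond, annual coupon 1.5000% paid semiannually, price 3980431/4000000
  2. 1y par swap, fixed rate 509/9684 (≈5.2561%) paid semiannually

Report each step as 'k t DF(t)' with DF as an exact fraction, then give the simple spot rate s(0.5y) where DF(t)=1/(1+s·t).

1 1/2 9877/10000
2 1 9491/10000
s(0.5y) = (1/(9877/10000) − 1)/(1/2) = 246/9877 ≈ 2.4906%

step 1 [0.5y] bond c/2=3/400: DF=(3980431/4000000 − 3/400·(0))/(1+3/400) = 9877/10000 ≈ 0.987700
step 2 [1y] swap r/2=509/19368: DF=(1 − 509/19368·(0.987700))/(1+509/19368) = 9491/10000 ≈ 0.949100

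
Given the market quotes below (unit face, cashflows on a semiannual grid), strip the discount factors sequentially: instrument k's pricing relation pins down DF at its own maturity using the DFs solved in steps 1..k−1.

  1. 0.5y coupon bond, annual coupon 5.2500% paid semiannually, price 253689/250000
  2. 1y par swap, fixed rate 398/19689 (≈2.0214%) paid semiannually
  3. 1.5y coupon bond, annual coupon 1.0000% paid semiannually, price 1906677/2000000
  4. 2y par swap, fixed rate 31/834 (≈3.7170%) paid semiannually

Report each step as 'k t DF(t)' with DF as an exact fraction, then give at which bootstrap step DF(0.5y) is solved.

1 1/2 618/625
2 1 9801/10000
3 3/2 2347/2500
4 2 9287/10000
DF(0.5y) is solved at step 1

step 1 [0.5y] bond c/2=21/800: DF=(253689/250000 − 21/800·(0))/(1+21/800) = 618/625 ≈ 0.988800
step 2 [1y] swap r/2=199/19689: DF=(1 − 199/19689·(0.988800))/(1+199/19689) = 9801/10000 ≈ 0.980100
step 3 [1.5y] bond c/2=1/200: DF=(1906677/2000000 − 1/200·(0.988800+0.980100))/(1+1/200) = 2347/2500 ≈ 0.938800
step 4 [2y] swap r/2=31/1668: DF=(1 − 31/1668·(0.988800+0.980100+0.938800))/(1+31/1668) = 9287/10000 ≈ 0.928700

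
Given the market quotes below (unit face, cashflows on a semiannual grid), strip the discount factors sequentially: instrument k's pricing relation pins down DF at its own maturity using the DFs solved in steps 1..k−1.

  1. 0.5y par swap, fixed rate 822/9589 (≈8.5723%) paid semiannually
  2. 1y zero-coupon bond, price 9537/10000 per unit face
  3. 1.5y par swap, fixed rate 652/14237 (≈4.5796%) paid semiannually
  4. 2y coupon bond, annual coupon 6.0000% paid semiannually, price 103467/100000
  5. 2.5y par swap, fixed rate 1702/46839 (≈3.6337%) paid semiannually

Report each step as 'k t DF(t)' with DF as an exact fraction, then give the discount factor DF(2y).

1 1/2 9589/10000
2 1 9537/10000
3 3/2 2337/2500
4 2 576/625
5 5/2 9149/10000
DF(2y) = 576/625 ≈ 0.921600

step 1 [0.5y] swap r/2=411/9589: DF=(1 − 411/9589·(0))/(1+411/9589) = 9589/10000 ≈ 0.958900
step 2 [1y] zero: DF = P = 9537/10000 ≈ 0.953700
step 3 [1.5y] swap r/2=326/14237: DF=(1 − 326/14237·(0.958900+0.953700))/(1+326/14237) = 2337/2500 ≈ 0.934800
step 4 [2y] bond c/2=3/100: DF=(103467/100000 − 3/100·(0.958900+0.953700+0.934800))/(1+3/100) = 576/625 ≈ 0.921600
step 5 [2.5y] swap r/2=851/46839: DF=(1 − 851/46839·(0.958900+0.953700+0.934800+0.921600))/(1+851/46839) = 9149/10000 ≈ 0.914900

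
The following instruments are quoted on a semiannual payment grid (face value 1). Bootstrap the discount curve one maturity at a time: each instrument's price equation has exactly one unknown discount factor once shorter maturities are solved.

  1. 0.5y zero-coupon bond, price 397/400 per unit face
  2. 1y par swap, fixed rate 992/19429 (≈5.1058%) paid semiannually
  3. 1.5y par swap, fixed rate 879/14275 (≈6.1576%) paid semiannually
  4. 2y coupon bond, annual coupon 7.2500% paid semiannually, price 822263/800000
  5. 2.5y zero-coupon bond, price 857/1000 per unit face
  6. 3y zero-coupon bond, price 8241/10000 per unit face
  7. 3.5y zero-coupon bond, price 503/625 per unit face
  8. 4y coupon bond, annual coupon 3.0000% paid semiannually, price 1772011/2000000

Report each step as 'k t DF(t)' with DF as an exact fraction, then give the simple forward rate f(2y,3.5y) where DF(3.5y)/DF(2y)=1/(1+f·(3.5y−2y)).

1 1/2 397/400
2 1 594/625
3 3/2 9121/10000
4 2 223/250
5 5/2 857/1000
6 3 8241/10000
7 7/2 503/625
8 4 488/625
f(2y,3.5y) = ((223/250)/(503/625) − 1)/(3/2) = 109/1509 ≈ 7.2233%

step 1 [0.5y] zero: DF = P = 397/400 ≈ 0.992500
step 2 [1y] swap r/2=496/19429: DF=(1 − 496/19429·(0.992500))/(1+496/19429) = 594/625 ≈ 0.950400
step 3 [1.5y] swap r/2=879/28550: DF=(1 − 879/28550·(0.992500+0.950400))/(1+879/28550) = 9121/10000 ≈ 0.912100
step 4 [2y] bond c/2=29/800: DF=(822263/800000 − 29/800·(0.992500+0.950400+0.912100))/(1+29/800) = 223/250 ≈ 0.892000
step 5 [2.5y] zero: DF = P = 857/1000 ≈ 0.857000
step 6 [3y] zero: DF = P = 8241/10000 ≈ 0.824100
step 7 [3.5y] zero: DF = P = 503/625 ≈ 0.804800
step 8 [4y] bond c/2=3/200: DF=(1772011/2000000 − 3/200·(0.992500+0.950400+0.912100+0.892000+0.857000+0.824100+0.804800))/(1+3/200) = 488/625 ≈ 0.780800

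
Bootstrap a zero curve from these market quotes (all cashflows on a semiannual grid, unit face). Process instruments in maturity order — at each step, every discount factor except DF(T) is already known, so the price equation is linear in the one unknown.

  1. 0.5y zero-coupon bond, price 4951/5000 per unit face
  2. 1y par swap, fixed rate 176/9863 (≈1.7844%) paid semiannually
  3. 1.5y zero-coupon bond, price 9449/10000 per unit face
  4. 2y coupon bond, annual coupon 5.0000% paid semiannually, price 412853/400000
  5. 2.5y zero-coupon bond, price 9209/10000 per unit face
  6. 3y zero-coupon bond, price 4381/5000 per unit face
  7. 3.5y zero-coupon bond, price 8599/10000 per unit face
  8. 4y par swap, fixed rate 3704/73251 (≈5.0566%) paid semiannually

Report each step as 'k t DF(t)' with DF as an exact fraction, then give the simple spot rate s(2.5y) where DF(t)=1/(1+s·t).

1 1/2 4951/5000
2 1 614/625
3 3/2 9449/10000
4 2 4679/5000
5 5/2 9209/10000
6 3 4381/5000
7 7/2 8599/10000
8 4 2037/2500
s(2.5y) = (1/(9209/10000) − 1)/(5/2) = 1582/46045 ≈ 3.4358%

step 1 [0.5y] zero: DF = P = 4951/5000 ≈ 0.990200
step 2 [1y] swap r/2=88/9863: DF=(1 − 88/9863·(0.990200))/(1+88/9863) = 614/625 ≈ 0.982400
step 3 [1.5y] zero: DF = P = 9449/10000 ≈ 0.944900
step 4 [2y] bond c/2=1/40: DF=(412853/400000 − 1/40·(0.990200+0.982400+0.944900))/(1+1/40) = 4679/5000 ≈ 0.935800
step 5 [2.5y] zero: DF = P = 9209/10000 ≈ 0.920900
step 6 [3y] zero: DF = P = 4381/5000 ≈ 0.876200
step 7 [3.5y] zero: DF = P = 8599/10000 ≈ 0.859900
step 8 [4y] swap r/2=1852/73251: DF=(1 − 1852/73251·(0.990200+0.982400+0.944900+0.935800+0.920900+0.876200+0.859900))/(1+1852/73251) = 2037/2500 ≈ 0.814800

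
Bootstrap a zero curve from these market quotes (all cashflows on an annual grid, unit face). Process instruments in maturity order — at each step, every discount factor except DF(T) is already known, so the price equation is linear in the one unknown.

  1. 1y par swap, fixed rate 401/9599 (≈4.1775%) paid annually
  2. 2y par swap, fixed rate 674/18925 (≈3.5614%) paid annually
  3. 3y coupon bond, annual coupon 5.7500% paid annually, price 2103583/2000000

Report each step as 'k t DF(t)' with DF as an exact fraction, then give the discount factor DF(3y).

step 1 [1y] swap r/1=401/9599: DF=(1 − 401/9599·(0))/(1+401/9599) = 9599/10000 ≈ 0.959900
step 2 [2y] swap r/1=674/18925: DF=(1 − 674/18925·(0.959900))/(1+674/18925) = 4663/5000 ≈ 0.932600
step 3 [3y] bond c/1=23/400: DF=(2103583/2000000 − 23/400·(0.959900+0.932600))/(1+23/400) = 8917/10000 ≈ 0.891700

1 1 9599/10000
2 2 4663/5000
3 3 8917/10000
DF(3y) = 8917/10000 ≈ 0.891700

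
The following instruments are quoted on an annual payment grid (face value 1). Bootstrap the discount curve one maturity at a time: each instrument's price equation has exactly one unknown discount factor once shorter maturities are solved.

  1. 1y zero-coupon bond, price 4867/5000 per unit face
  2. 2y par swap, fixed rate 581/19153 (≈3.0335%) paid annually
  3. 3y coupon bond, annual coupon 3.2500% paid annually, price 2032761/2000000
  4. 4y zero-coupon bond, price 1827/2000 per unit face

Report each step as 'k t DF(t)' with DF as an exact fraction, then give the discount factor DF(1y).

step 1 [1y] zero: DF = P = 4867/5000 ≈ 0.973400
step 2 [2y] swap r/1=581/19153: DF=(1 − 581/19153·(0.973400))/(1+581/19153) = 9419/10000 ≈ 0.941900
step 3 [3y] bond c/1=13/400: DF=(2032761/2000000 − 13/400·(0.973400+0.941900))/(1+13/400) = 9241/10000 ≈ 0.924100
step 4 [4y] zero: DF = P = 1827/2000 ≈ 0.913500

1 1 4867/5000
2 2 9419/10000
3 3 9241/10000
4 4 1827/2000
DF(1y) = 4867/5000 ≈ 0.973400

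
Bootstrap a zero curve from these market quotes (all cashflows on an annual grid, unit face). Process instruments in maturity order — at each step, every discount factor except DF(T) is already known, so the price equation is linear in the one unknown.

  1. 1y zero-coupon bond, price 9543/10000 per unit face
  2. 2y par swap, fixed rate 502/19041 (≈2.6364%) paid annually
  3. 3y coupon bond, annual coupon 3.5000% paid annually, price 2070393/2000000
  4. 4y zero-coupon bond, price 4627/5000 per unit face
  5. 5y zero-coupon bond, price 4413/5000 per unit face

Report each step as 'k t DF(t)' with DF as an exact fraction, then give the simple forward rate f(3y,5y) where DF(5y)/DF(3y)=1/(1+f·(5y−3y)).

1 1 9543/10000
2 2 4749/5000
3 3 4679/5000
4 4 4627/5000
5 5 4413/5000
f(3y,5y) = ((4679/5000)/(4413/5000) − 1)/(2) = 133/4413 ≈ 3.0138%

step 1 [1y] zero: DF = P = 9543/10000 ≈ 0.954300
step 2 [2y] swap r/1=502/19041: DF=(1 − 502/19041·(0.954300))/(1+502/19041) = 4749/5000 ≈ 0.949800
step 3 [3y] bond c/1=7/200: DF=(2070393/2000000 − 7/200·(0.954300+0.949800))/(1+7/200) = 4679/5000 ≈ 0.935800
step 4 [4y] zero: DF = P = 4627/5000 ≈ 0.925400
step 5 [5y] zero: DF = P = 4413/5000 ≈ 0.882600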